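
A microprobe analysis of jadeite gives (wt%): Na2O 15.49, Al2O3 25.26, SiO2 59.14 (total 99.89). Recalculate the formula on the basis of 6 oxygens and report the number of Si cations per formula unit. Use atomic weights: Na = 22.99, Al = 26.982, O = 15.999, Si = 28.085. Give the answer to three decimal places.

1.994 Si apfu

15.49 wt% Na2O ÷ 61.979 g/mol = 0.24992 mol, giving 0.49984 Na and 0.24992 O.
25.26 wt% Al2O3 ÷ 101.961 g/mol = 0.24774 mol, giving 0.49548 Al and 0.74322 O.
59.14 wt% SiO2 ÷ 60.083 g/mol = 0.98431 mol, giving 0.98431 Si and 1.96862 O.
Oxygen sums to 2.96176; scaling by 6/2.96176 = 2.02582 puts the formula on 6 O.
Si: 0.98431 × 2.02582 = 1.994 atoms per formula unit.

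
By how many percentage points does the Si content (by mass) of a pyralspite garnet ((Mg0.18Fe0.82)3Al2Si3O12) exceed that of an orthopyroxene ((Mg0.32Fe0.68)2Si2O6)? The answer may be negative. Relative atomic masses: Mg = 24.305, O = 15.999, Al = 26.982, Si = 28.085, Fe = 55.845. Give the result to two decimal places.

First mineral: 84.255 g Si in 480.710 g formula = 17.53 wt% Si.
Second mineral: 56.170 g Si in 243.668 g formula = 23.05 wt% Si.
17.53% − 23.05% gives a difference of -5.52 percentage points.

-5.52 percentage points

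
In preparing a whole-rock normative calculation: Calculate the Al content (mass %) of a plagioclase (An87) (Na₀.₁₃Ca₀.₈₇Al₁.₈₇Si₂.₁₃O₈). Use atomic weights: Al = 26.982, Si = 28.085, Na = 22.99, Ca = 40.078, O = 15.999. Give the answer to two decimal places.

18.27 mass %

Molar mass of Na₀.₁₃Ca₀.₈₇Al₁.₈₇Si₂.₁₃O₈: 0.13·22.99 + 0.87·40.078 + 1.87·26.982 + 2.13·28.085 + 8·15.999 = 276.126 g/mol.
Mass of Al per formula unit: 1.87 × 26.982 = 50.456 g.
Weight fraction Al = 50.456 / 276.126 = 0.1827.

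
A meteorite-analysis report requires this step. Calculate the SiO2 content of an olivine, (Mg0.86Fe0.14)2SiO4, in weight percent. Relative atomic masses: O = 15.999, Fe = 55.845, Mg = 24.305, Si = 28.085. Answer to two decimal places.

Formula mass = 149.522 g/mol.
1 Si → 1.0000 mol SiO2 per formula unit; M(SiO2) = 60.083, so SiO2 mass = 60.083 g.
60.083/149.522 × 100 = 40.18 wt%.

40.18 wt%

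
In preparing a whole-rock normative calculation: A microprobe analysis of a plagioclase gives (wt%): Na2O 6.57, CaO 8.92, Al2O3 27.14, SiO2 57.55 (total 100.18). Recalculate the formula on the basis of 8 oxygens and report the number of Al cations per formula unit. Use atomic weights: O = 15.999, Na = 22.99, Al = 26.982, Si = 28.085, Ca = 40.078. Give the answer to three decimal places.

Na2O (M=61.979): mol = 0.10600; Na = 0.21200, O = 0.10600.
CaO (M=56.077): mol = 0.15907; Ca = 0.15907, O = 0.15907.
Al2O3 (M=101.961): mol = 0.26618; Al = 0.53236, O = 0.79854.
SiO2 (M=60.083): mol = 0.95784; Si = 0.95784, O = 1.91568.
ΣO = 2.97929; factor = 8/ΣO = 2.68520.
Al apfu = 0.53236 × 2.68520 = 1.429.

1.429 Al apfu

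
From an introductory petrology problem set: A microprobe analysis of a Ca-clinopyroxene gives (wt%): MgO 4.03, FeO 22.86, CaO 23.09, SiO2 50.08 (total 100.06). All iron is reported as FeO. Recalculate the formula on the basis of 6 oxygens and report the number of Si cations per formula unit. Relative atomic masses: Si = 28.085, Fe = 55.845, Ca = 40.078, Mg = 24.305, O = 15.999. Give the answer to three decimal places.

2.003 Si apfu

MgO: 4.03/40.304 = 0.09999 mol → 0.09999 mol Mg, 0.09999 mol O.
FeO: 22.86/71.844 = 0.31819 mol → 0.31819 mol Fe, 0.31819 mol O.
CaO: 23.09/56.077 = 0.41176 mol → 0.41176 mol Ca, 0.41176 mol O.
SiO2: 50.08/60.083 = 0.83351 mol → 0.83351 mol Si, 1.66702 mol O.
Total oxygen = 2.49696 mol. Normalization factor = 6/2.49696 = 2.40292.
Si per 6 O = 0.83351 × 2.40292 = 2.003.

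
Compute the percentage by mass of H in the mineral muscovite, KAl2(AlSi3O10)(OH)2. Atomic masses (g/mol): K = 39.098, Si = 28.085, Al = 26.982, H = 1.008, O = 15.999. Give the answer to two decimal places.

0.51 mass %

Formula mass = 1·39.098 + 3·26.982 + 3·28.085 + 12·15.999 + 2·1.008 = 398.303 g/mol, of which 2.016 g is H.
So H makes up 2.016/398.303 = 0.0051 of the mass, i.e. 0.51%.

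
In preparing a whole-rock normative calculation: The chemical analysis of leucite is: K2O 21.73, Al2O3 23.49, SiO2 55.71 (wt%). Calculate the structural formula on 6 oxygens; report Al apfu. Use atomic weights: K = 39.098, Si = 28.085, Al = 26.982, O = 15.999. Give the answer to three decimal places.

0.996 Al apfu

K2O: 21.73/94.195 = 0.23069 mol → 0.46138 mol K, 0.23069 mol O.
Al2O3: 23.49/101.961 = 0.23038 mol → 0.46076 mol Al, 0.69114 mol O.
SiO2: 55.71/60.083 = 0.92722 mol → 0.92722 mol Si, 1.85444 mol O.
Total oxygen = 2.77627 mol. Normalization factor = 6/2.77627 = 2.16117.
Al per 6 O = 0.46076 × 2.16117 = 0.996.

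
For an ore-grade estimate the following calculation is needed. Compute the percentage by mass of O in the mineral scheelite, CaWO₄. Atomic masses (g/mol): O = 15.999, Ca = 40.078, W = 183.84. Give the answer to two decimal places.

22.23 mass %

Formula mass = 1·40.078 + 1·183.84 + 4·15.999 = 287.914 g/mol, of which 63.996 g is O.
So O makes up 63.996/287.914 = 0.2223 of the mass, i.e. 22.23%.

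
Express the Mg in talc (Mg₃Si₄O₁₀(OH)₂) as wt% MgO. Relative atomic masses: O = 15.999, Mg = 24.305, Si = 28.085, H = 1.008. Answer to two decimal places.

M(Mg₃Si₄O₁₀(OH)₂) = 379.259 g/mol; M(MgO) = 40.304 g/mol.
Moles MgO per formula unit = 3 Mg ÷ 1 = 3.0000.
MgO fraction = (3.0000 × 40.304) / 379.259 = 120.912/379.259 = 0.3188.

31.88 wt%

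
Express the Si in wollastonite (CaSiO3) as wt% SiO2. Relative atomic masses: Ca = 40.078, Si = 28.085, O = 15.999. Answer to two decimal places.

Formula mass = 116.160 g/mol.
1 Si → 1.0000 mol SiO2 per formula unit; M(SiO2) = 60.083, so SiO2 mass = 60.083 g.
60.083/116.160 × 100 = 51.72 wt%.

51.72 wt%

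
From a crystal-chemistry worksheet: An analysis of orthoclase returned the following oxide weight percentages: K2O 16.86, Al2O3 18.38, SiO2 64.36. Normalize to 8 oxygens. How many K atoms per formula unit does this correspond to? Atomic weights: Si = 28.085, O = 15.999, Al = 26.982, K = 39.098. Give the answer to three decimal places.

K2O (M=94.195): mol = 0.17899; K = 0.35798, O = 0.17899.
Al2O3 (M=101.961): mol = 0.18027; Al = 0.36054, O = 0.54081.
SiO2 (M=60.083): mol = 1.07118; Si = 1.07118, O = 2.14236.
ΣO = 2.86216; factor = 8/ΣO = 2.79509.
K apfu = 0.35798 × 2.79509 = 1.001.

1.001 K apfu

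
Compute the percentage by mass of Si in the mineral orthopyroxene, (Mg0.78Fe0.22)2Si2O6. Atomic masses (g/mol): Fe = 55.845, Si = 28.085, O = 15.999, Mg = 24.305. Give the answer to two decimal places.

26.17 wt%

M((Mg0.78Fe0.22)2Si2O6) = 214.652 g/mol.
Si contributes 2 × 28.085 = 56.170 g per mole.
56.170/214.652 = 0.2617 → 26.17%.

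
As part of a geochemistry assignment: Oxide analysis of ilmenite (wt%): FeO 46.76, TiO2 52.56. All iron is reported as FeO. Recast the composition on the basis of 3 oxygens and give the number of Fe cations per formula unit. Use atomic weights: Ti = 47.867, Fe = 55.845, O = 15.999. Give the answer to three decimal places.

FeO: 46.76/71.844 = 0.65085 mol → 0.65085 mol Fe, 0.65085 mol O.
TiO2: 52.56/79.865 = 0.65811 mol → 0.65811 mol Ti, 1.31622 mol O.
Total oxygen = 1.96707 mol. Normalization factor = 3/1.96707 = 1.52511.
Fe per 3 O = 0.65085 × 1.52511 = 0.993.

0.993 Fe apfu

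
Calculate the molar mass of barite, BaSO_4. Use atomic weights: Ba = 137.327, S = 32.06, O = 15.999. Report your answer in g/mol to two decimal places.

The formula mass is the sum 1×137.327 + 1×32.06 + 4×15.999.

233.38 g/mol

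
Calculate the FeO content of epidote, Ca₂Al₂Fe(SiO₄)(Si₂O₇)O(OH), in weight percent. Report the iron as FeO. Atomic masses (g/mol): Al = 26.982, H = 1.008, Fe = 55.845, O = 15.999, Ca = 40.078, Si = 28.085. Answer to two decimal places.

14.87 wt%

M(Ca₂Al₂Fe(SiO₄)(Si₂O₇)O(OH)) = 483.215 g/mol; M(FeO) = 71.844 g/mol.
Moles FeO per formula unit = 1 Fe ÷ 1 = 1.0000.
FeO fraction = (1.0000 × 71.844) / 483.215 = 71.844/483.215 = 0.1487.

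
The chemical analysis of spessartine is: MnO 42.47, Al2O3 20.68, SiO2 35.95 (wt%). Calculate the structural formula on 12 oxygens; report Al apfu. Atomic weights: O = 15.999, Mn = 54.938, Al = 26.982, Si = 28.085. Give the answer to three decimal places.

MnO: 42.47/70.937 = 0.59870 mol → 0.59870 mol Mn, 0.59870 mol O.
Al2O3: 20.68/101.961 = 0.20282 mol → 0.40564 mol Al, 0.60846 mol O.
SiO2: 35.95/60.083 = 0.59834 mol → 0.59834 mol Si, 1.19668 mol O.
Total oxygen = 2.40384 mol. Normalization factor = 12/2.40384 = 4.99201.
Al per 12 O = 0.40564 × 4.99201 = 2.025.

2.025 Al apfu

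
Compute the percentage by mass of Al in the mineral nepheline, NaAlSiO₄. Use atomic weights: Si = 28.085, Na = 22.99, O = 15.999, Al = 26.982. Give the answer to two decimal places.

18.99 wt%

Molar mass of NaAlSiO₄: 1×22.99 + 1×26.982 + 1×28.085 + 4×15.999 = 142.053 g/mol.
Mass of Al per formula unit: 1 × 26.982 = 26.982 g.
Weight fraction Al = 26.982 / 142.053 = 0.1899.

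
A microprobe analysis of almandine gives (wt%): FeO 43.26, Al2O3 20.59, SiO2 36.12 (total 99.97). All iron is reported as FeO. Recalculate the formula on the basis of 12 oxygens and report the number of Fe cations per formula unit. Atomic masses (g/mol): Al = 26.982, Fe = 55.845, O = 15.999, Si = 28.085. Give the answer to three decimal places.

2.998 Fe apfu

FeO: 43.26/71.844 = 0.60214 mol → 0.60214 mol Fe, 0.60214 mol O.
Al2O3: 20.59/101.961 = 0.20194 mol → 0.40388 mol Al, 0.60582 mol O.
SiO2: 36.12/60.083 = 0.60117 mol → 0.60117 mol Si, 1.20234 mol O.
Total oxygen = 2.41030 mol. Normalization factor = 12/2.41030 = 4.97863.
Fe per 12 O = 0.60214 × 4.97863 = 2.998.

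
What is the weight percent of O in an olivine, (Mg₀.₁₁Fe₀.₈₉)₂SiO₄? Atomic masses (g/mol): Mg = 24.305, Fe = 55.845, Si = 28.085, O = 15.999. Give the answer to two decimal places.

Molar mass of (Mg₀.₁₁Fe₀.₈₉)₂SiO₄: 0.22×24.305 + 1.78×55.845 + 1×28.085 + 4×15.999 = 196.832 g/mol.
Mass of O per formula unit: 4 × 15.999 = 63.996 g.
Weight fraction O = 63.996 / 196.832 = 0.3251.

32.51 mass %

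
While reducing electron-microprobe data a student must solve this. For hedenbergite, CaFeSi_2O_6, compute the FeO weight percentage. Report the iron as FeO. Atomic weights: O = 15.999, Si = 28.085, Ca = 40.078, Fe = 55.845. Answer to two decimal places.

M(CaFeSi_2O_6) = 248.087 g/mol; M(FeO) = 71.844 g/mol.
Moles FeO per formula unit = 1 Fe ÷ 1 = 1.0000.
FeO fraction = (1.0000 × 71.844) / 248.087 = 71.844/248.087 = 0.2896.

28.96 wt%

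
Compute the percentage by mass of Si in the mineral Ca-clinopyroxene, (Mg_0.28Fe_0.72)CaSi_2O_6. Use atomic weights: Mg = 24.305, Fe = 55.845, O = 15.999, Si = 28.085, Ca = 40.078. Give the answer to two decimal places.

23.48 weight percent

M((Mg_0.28Fe_0.72)CaSi_2O_6) = 239.256 g/mol.
Si contributes 2 × 28.085 = 56.170 g per mole.
56.170/239.256 = 0.2348 → 23.48%.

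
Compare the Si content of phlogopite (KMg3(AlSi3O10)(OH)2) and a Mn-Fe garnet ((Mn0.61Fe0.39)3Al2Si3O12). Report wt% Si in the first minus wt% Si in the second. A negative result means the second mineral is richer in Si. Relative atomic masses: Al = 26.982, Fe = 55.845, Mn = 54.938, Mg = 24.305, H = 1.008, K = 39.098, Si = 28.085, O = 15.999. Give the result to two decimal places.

3.21 percentage points

First mineral: 84.255 g Si in 417.254 g formula = 20.19 wt% Si.
Second mineral: 84.255 g Si in 496.082 g formula = 16.98 wt% Si.
20.19% − 16.98% gives a difference of 3.21 percentage points.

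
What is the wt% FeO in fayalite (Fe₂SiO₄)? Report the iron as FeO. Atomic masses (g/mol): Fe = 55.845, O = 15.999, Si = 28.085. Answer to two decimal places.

Formula mass = 203.771 g/mol.
2 Fe → 2.0000 mol FeO per formula unit; M(FeO) = 71.844, so FeO mass = 143.688 g.
143.688/203.771 × 100 = 70.51 wt%.

70.51 wt%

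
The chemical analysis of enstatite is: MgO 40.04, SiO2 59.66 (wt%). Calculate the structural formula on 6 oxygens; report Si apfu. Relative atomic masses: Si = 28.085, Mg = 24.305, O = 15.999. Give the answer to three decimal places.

MgO (M=40.304): mol = 0.99345; Mg = 0.99345, O = 0.99345.
SiO2 (M=60.083): mol = 0.99296; Si = 0.99296, O = 1.98592.
ΣO = 2.97937; factor = 6/ΣO = 2.01385.
Si apfu = 0.99296 × 2.01385 = 2.000.

2.000 Si apfu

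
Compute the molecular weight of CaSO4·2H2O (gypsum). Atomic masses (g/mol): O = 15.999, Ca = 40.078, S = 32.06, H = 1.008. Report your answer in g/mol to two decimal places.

172.16 g/mol

M = 1×40.078 + 1×32.06 + 6×15.999 + 4×1.008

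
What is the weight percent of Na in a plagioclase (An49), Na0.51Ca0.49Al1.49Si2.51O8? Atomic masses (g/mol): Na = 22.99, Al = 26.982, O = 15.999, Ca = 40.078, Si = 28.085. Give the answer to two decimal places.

4.34 wt%

Molar mass of Na0.51Ca0.49Al1.49Si2.51O8: 0.51*22.99 + 0.49*40.078 + 1.49*26.982 + 2.51*28.085 + 8*15.999 = 270.052 g/mol.
Mass of Na per formula unit: 0.51 × 22.99 = 11.725 g.
Weight fraction Na = 11.725 / 270.052 = 0.0434.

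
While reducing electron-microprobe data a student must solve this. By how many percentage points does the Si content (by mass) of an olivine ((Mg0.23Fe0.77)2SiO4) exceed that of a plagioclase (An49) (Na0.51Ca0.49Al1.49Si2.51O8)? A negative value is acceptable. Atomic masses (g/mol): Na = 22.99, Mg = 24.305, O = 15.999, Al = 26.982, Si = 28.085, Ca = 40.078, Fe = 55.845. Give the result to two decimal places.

-11.26 percentage points

Si in (Mg0.23Fe0.77)2SiO4: molar mass 189.263 g/mol; 1×28.085 = 28.085 g → 14.84 wt%.
Si in Na0.51Ca0.49Al1.49Si2.51O8: molar mass 270.052 g/mol; 2.51×28.085 = 70.493 g → 26.10 wt%.
Difference = 14.84 − 26.10 = -11.26 percentage points.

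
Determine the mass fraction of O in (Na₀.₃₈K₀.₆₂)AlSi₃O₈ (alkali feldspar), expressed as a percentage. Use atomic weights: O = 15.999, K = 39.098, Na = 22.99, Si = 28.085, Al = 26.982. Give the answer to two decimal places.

Formula mass = 0.38×22.99 + 0.62×39.098 + 1×26.982 + 3×28.085 + 8×15.999 = 272.206 g/mol, of which 127.992 g is O.
So O makes up 127.992/272.206 = 0.4702 of the mass, i.e. 47.02%.

47.02 mass %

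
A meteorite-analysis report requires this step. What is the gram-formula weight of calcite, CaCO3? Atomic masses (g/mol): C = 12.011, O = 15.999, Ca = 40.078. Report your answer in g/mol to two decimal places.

100.09 g/mol

M = 1×40.078 + 1×12.011 + 3×15.999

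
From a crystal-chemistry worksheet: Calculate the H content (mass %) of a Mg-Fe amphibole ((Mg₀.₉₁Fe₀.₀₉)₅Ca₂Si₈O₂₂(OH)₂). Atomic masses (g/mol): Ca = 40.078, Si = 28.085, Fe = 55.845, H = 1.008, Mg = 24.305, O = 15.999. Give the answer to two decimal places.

M((Mg₀.₉₁Fe₀.₀₉)₅Ca₂Si₈O₂₂(OH)₂) = 826.546 g/mol.
H contributes 2 × 1.008 = 2.016 g per mole.
2.016/826.546 = 0.0024 → 0.24%.

0.24 mass %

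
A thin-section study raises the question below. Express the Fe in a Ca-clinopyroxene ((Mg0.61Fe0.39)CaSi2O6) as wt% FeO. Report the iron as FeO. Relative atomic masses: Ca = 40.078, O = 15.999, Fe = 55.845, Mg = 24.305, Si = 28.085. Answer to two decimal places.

12.24 wt%

Formula mass = 228.848 g/mol.
0.39 Fe → 0.3900 mol FeO per formula unit; M(FeO) = 71.844, so FeO mass = 28.019 g.
28.019/228.848 × 100 = 12.24 wt%.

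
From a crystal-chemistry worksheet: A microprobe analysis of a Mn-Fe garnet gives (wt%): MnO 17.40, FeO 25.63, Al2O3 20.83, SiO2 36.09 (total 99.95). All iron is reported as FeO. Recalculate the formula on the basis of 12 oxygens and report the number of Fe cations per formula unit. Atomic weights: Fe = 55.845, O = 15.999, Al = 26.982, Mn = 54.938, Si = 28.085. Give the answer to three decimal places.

MnO (M=70.937): mol = 0.24529; Mn = 0.24529, O = 0.24529.
FeO (M=71.844): mol = 0.35675; Fe = 0.35675, O = 0.35675.
Al2O3 (M=101.961): mol = 0.20429; Al = 0.40858, O = 0.61287.
SiO2 (M=60.083): mol = 0.60067; Si = 0.60067, O = 1.20134.
ΣO = 2.41625; factor = 12/ΣO = 4.96637.
Fe apfu = 0.35675 × 4.96637 = 1.772.

1.772 Fe apfu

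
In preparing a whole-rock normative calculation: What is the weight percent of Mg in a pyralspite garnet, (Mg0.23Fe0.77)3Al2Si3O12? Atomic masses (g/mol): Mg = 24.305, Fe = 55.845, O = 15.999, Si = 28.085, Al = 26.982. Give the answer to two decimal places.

3.52 mass %

Molar mass of (Mg0.23Fe0.77)3Al2Si3O12: 0.69*24.305 + 2.31*55.845 + 2*26.982 + 3*28.085 + 12*15.999 = 475.979 g/mol.
Mass of Mg per formula unit: 0.69 × 24.305 = 16.770 g.
Weight fraction Mg = 16.770 / 475.979 = 0.0352.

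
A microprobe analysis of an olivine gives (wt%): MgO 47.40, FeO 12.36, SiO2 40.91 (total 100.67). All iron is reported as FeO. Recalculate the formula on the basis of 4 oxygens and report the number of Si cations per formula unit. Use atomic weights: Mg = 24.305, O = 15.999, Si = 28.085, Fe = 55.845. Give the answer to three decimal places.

MgO (M=40.304): mol = 1.17606; Mg = 1.17606, O = 1.17606.
FeO (M=71.844): mol = 0.17204; Fe = 0.17204, O = 0.17204.
SiO2 (M=60.083): mol = 0.68089; Si = 0.68089, O = 1.36178.
ΣO = 2.70988; factor = 4/ΣO = 1.47608.
Si apfu = 0.68089 × 1.47608 = 1.005.

1.005 Si apfu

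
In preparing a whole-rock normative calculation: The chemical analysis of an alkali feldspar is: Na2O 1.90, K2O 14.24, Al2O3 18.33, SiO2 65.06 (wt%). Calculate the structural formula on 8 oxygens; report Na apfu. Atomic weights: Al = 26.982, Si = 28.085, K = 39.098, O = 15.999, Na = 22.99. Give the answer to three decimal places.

1.90 wt% Na2O ÷ 61.979 g/mol = 0.03066 mol, giving 0.06132 Na and 0.03066 O.
14.24 wt% K2O ÷ 94.195 g/mol = 0.15118 mol, giving 0.30236 K and 0.15118 O.
18.33 wt% Al2O3 ÷ 101.961 g/mol = 0.17977 mol, giving 0.35954 Al and 0.53931 O.
65.06 wt% SiO2 ÷ 60.083 g/mol = 1.08284 mol, giving 1.08284 Si and 2.16568 O.
Oxygen sums to 2.88683; scaling by 8/2.88683 = 2.77121 puts the formula on 8 O.
Na: 0.06132 × 2.77121 = 0.170 atoms per formula unit.

0.170 Na apfu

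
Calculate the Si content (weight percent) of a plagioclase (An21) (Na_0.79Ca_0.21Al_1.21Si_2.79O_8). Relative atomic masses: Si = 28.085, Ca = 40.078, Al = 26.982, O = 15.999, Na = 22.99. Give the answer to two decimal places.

29.50 weight percent

Formula mass = 0.79·22.99 + 0.21·40.078 + 1.21·26.982 + 2.79·28.085 + 8·15.999 = 265.576 g/mol, of which 78.357 g is Si.
So Si makes up 78.357/265.576 = 0.2950 of the mass, i.e. 29.50%.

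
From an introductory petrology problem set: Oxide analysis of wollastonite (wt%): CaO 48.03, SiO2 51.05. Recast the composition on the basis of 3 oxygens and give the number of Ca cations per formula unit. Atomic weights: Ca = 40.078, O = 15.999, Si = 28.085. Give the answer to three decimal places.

CaO (M=56.077): mol = 0.85650; Ca = 0.85650, O = 0.85650.
SiO2 (M=60.083): mol = 0.84966; Si = 0.84966, O = 1.69932.
ΣO = 2.55582; factor = 3/ΣO = 1.17379.
Ca apfu = 0.85650 × 1.17379 = 1.005.

1.005 Ca apfu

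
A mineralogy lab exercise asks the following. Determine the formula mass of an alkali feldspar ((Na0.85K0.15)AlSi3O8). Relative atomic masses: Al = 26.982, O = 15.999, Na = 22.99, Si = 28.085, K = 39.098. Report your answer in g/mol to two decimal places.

M = 0.85*22.99 + 0.15*39.098 + 1*26.982 + 3*28.085 + 8*15.999

264.64 g/mol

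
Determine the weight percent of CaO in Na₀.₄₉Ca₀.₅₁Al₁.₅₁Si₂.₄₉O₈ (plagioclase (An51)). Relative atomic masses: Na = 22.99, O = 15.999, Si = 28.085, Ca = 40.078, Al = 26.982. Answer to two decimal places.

Molar mass of Na₀.₄₉Ca₀.₅₁Al₁.₅₁Si₂.₄₉O₈ = 0.49*22.99 + 0.51*40.078 + 1.51*26.982 + 2.49*28.085 + 8*15.999 = 270.371 g/mol.
Each formula unit contains 0.51 Ca, equivalent to 0.51/1 = 0.5100 mol CaO.
M(CaO) = 1×40.078 + 1×15.999 = 56.077 g/mol.
Mass of CaO per formula unit = 0.5100 × 56.077 = 28.599 g.
CaO wt% = 28.599 / 270.371 × 100 = 10.58%.

10.58 wt%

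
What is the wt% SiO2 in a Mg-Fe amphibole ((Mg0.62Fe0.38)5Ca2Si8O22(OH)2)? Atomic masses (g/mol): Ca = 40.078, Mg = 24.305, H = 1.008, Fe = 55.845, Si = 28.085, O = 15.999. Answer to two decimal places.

55.10 wt%

Molar mass of (Mg0.62Fe0.38)5Ca2Si8O22(OH)2 = 3.10·24.305 + 1.90·55.845 + 2·40.078 + 8·28.085 + 24·15.999 + 2·1.008 = 872.279 g/mol.
Each formula unit contains 8 Si, equivalent to 8/1 = 8.0000 mol SiO2.
M(SiO2) = 1×28.085 + 2×15.999 = 60.083 g/mol.
Mass of SiO2 per formula unit = 8.0000 × 60.083 = 480.664 g.
SiO2 wt% = 480.664 / 872.279 × 100 = 55.10%.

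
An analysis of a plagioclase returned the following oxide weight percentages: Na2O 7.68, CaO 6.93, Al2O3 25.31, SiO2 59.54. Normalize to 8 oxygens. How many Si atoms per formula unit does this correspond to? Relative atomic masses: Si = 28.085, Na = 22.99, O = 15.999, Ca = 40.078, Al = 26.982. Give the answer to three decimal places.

Na2O: 7.68/61.979 = 0.12391 mol → 0.24782 mol Na, 0.12391 mol O.
CaO: 6.93/56.077 = 0.12358 mol → 0.12358 mol Ca, 0.12358 mol O.
Al2O3: 25.31/101.961 = 0.24823 mol → 0.49646 mol Al, 0.74469 mol O.
SiO2: 59.54/60.083 = 0.99096 mol → 0.99096 mol Si, 1.98192 mol O.
Total oxygen = 2.97410 mol. Normalization factor = 8/2.97410 = 2.68989.
Si per 8 O = 0.99096 × 2.68989 = 2.666.

2.666 Si apfu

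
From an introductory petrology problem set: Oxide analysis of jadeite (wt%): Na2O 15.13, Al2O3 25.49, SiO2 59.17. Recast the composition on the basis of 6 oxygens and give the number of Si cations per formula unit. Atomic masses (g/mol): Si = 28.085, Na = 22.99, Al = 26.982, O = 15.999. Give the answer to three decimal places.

1.994 Si apfu

Na2O (M=61.979): mol = 0.24411; Na = 0.48822, O = 0.24411.
Al2O3 (M=101.961): mol = 0.25000; Al = 0.50000, O = 0.75000.
SiO2 (M=60.083): mol = 0.98480; Si = 0.98480, O = 1.96960.
ΣO = 2.96371; factor = 6/ΣO = 2.02449.
Si apfu = 0.98480 × 2.02449 = 1.994.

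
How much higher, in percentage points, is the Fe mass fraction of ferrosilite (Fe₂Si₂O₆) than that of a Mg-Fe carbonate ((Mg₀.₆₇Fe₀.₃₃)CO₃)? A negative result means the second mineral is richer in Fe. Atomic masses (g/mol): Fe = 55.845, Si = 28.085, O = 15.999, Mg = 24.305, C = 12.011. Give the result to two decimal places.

22.87 percentage points

M(Fe₂Si₂O₆) = 263.854 g/mol, so wt% Fe = 111.690/263.854 × 100 = 42.33%.
M((Mg₀.₆₇Fe₀.₃₃)CO₃) = 94.721 g/mol, so wt% Fe = 18.429/94.721 × 100 = 19.46%.
42.33 − 19.46 = 22.87 pp.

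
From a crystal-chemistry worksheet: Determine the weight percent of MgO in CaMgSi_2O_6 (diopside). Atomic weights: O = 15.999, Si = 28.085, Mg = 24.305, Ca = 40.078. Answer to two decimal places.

18.61 wt%

M(CaMgSi_2O_6) = 216.547 g/mol; M(MgO) = 40.304 g/mol.
Moles MgO per formula unit = 1 Mg ÷ 1 = 1.0000.
MgO fraction = (1.0000 × 40.304) / 216.547 = 40.304/216.547 = 0.1861.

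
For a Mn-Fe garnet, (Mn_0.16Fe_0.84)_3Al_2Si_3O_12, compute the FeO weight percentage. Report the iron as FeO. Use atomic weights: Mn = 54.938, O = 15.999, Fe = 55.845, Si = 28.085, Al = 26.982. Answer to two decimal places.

M((Mn_0.16Fe_0.84)_3Al_2Si_3O_12) = 497.307 g/mol; M(FeO) = 71.844 g/mol.
Moles FeO per formula unit = 2.52 Fe ÷ 1 = 2.5200.
FeO fraction = (2.5200 × 71.844) / 497.307 = 181.047/497.307 = 0.3641.

36.41 wt%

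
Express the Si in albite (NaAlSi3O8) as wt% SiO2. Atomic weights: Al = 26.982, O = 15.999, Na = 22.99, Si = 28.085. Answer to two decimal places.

68.74 wt%

Formula mass = 262.219 g/mol.
3 Si → 3.0000 mol SiO2 per formula unit; M(SiO2) = 60.083, so SiO2 mass = 180.249 g.
180.249/262.219 × 100 = 68.74 wt%.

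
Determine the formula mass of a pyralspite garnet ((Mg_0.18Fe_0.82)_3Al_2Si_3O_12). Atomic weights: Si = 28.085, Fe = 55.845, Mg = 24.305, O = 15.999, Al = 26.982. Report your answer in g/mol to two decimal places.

M = 0.54×24.305 + 2.46×55.845 + 2×26.982 + 3×28.085 + 12×15.999

480.71 g/mol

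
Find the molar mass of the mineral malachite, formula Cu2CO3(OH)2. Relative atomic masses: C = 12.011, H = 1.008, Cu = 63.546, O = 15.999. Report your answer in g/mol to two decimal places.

221.11 g/mol

M = 2*63.546 + 1*12.011 + 5*15.999 + 2*1.008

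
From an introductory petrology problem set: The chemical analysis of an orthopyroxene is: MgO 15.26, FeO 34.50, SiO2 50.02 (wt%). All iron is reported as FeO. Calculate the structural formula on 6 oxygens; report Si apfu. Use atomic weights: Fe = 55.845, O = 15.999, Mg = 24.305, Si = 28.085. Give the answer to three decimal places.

15.26 wt% MgO ÷ 40.304 g/mol = 0.37862 mol, giving 0.37862 Mg and 0.37862 O.
34.50 wt% FeO ÷ 71.844 g/mol = 0.48021 mol, giving 0.48021 Fe and 0.48021 O.
50.02 wt% SiO2 ÷ 60.083 g/mol = 0.83252 mol, giving 0.83252 Si and 1.66504 O.
Oxygen sums to 2.52387; scaling by 6/2.52387 = 2.37730 puts the formula on 6 O.
Si: 0.83252 × 2.37730 = 1.979 atoms per formula unit.

1.979 Si apfu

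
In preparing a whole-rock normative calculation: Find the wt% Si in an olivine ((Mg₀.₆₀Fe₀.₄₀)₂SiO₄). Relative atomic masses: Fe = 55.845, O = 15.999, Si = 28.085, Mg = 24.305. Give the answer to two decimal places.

Molar mass of (Mg₀.₆₀Fe₀.₄₀)₂SiO₄: 1.20×24.305 + 0.80×55.845 + 1×28.085 + 4×15.999 = 165.923 g/mol.
Mass of Si per formula unit: 1 × 28.085 = 28.085 g.
Weight fraction Si = 28.085 / 165.923 = 0.1693.

16.93 weight percent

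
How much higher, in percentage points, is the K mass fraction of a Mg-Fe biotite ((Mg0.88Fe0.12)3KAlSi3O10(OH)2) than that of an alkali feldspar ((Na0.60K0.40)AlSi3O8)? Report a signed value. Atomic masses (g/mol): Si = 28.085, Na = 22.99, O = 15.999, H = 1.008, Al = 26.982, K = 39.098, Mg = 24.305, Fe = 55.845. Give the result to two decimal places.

3.30 percentage points

M((Mg0.88Fe0.12)3KAlSi3O10(OH)2) = 428.608 g/mol, so wt% K = 39.098/428.608 × 100 = 9.12%.
M((Na0.60K0.40)AlSi3O8) = 268.662 g/mol, so wt% K = 15.639/268.662 × 100 = 5.82%.
9.12 − 5.82 = 3.30 pp.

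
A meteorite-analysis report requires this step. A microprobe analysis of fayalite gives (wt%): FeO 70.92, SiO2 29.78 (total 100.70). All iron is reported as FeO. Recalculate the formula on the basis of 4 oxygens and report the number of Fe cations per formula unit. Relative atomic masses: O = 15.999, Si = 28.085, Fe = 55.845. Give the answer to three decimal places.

FeO: 70.92/71.844 = 0.98714 mol → 0.98714 mol Fe, 0.98714 mol O.
SiO2: 29.78/60.083 = 0.49565 mol → 0.49565 mol Si, 0.99130 mol O.
Total oxygen = 1.97844 mol. Normalization factor = 4/1.97844 = 2.02179.
Fe per 4 O = 0.98714 × 2.02179 = 1.996.

1.996 Fe apfu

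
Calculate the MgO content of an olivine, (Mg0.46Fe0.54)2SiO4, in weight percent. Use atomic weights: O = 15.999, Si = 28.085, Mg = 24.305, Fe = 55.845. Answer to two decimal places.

21.22 wt%

M((Mg0.46Fe0.54)2SiO4) = 174.754 g/mol; M(MgO) = 40.304 g/mol.
Moles MgO per formula unit = 0.92 Mg ÷ 1 = 0.9200.
MgO fraction = (0.9200 × 40.304) / 174.754 = 37.080/174.754 = 0.2122.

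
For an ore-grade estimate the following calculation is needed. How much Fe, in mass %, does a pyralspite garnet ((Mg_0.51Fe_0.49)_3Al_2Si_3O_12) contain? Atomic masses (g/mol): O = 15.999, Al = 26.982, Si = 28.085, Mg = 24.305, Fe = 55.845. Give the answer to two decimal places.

Molar mass of (Mg_0.51Fe_0.49)_3Al_2Si_3O_12: 1.53*24.305 + 1.47*55.845 + 2*26.982 + 3*28.085 + 12*15.999 = 449.486 g/mol.
Mass of Fe per formula unit: 1.47 × 55.845 = 82.092 g.
Weight fraction Fe = 82.092 / 449.486 = 0.1826.

18.26 mass %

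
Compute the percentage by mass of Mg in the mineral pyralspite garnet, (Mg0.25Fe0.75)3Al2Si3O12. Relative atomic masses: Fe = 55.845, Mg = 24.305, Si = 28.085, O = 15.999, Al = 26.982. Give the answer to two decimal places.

Molar mass of (Mg0.25Fe0.75)3Al2Si3O12: 0.75·24.305 + 2.25·55.845 + 2·26.982 + 3·28.085 + 12·15.999 = 474.087 g/mol.
Mass of Mg per formula unit: 0.75 × 24.305 = 18.229 g.
Weight fraction Mg = 18.229 / 474.087 = 0.0385.

3.85 wt%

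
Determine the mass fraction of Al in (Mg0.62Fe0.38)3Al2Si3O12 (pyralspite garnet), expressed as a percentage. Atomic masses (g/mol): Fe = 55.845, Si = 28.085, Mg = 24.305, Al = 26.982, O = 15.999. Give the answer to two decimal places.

M((Mg0.62Fe0.38)3Al2Si3O12) = 439.078 g/mol.
Al contributes 2 × 26.982 = 53.964 g per mole.
53.964/439.078 = 0.1229 → 12.29%.

12.29 wt%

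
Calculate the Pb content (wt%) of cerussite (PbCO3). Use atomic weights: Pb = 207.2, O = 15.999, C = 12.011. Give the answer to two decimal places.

77.54 wt%

M(PbCO3) = 267.208 g/mol.
Pb contributes 1 × 207.2 = 207.200 g per mole.
207.200/267.208 = 0.7754 → 77.54%.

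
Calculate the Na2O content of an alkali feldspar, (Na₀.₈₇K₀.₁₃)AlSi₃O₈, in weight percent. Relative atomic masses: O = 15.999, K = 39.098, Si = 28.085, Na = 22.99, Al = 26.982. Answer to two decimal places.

10.20 wt%

M((Na₀.₈₇K₀.₁₃)AlSi₃O₈) = 264.313 g/mol; M(Na2O) = 61.979 g/mol.
Moles Na2O per formula unit = 0.87 Na ÷ 2 = 0.4350.
Na2O fraction = (0.4350 × 61.979) / 264.313 = 26.961/264.313 = 0.1020.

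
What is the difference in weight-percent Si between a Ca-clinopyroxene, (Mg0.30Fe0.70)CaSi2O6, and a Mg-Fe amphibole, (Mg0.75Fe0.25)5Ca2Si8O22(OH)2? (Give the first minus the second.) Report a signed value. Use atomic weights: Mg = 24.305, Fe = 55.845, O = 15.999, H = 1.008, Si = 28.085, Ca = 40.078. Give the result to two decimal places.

First mineral: 56.170 g Si in 238.625 g formula = 23.54 wt% Si.
Second mineral: 224.680 g Si in 851.778 g formula = 26.38 wt% Si.
23.54% − 26.38% gives a difference of -2.84 percentage points.

-2.84 percentage points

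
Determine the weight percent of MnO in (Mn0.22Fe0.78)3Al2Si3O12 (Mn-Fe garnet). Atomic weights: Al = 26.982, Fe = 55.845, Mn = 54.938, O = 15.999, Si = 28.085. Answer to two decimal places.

9.42 wt%

Molar mass of (Mn0.22Fe0.78)3Al2Si3O12 = 0.66×54.938 + 2.34×55.845 + 2×26.982 + 3×28.085 + 12×15.999 = 497.143 g/mol.
Each formula unit contains 0.66 Mn, equivalent to 0.66/1 = 0.6600 mol MnO.
M(MnO) = 1×54.938 + 1×15.999 = 70.937 g/mol.
Mass of MnO per formula unit = 0.6600 × 70.937 = 46.818 g.
MnO wt% = 46.818 / 497.143 × 100 = 9.42%.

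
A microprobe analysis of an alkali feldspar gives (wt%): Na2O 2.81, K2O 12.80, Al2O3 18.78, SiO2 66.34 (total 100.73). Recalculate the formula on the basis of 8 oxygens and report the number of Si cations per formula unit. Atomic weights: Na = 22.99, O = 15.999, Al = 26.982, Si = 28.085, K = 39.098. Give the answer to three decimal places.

3.002 Si apfu

Na2O: 2.81/61.979 = 0.04534 mol → 0.09068 mol Na, 0.04534 mol O.
K2O: 12.80/94.195 = 0.13589 mol → 0.27178 mol K, 0.13589 mol O.
Al2O3: 18.78/101.961 = 0.18419 mol → 0.36838 mol Al, 0.55257 mol O.
SiO2: 66.34/60.083 = 1.10414 mol → 1.10414 mol Si, 2.20828 mol O.
Total oxygen = 2.94208 mol. Normalization factor = 8/2.94208 = 2.71916.
Si per 8 O = 1.10414 × 2.71916 = 3.002.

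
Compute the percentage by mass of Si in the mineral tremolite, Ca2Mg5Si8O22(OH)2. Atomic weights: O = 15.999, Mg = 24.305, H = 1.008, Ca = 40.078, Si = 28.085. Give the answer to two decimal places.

Formula mass = 2·40.078 + 5·24.305 + 8·28.085 + 24·15.999 + 2·1.008 = 812.353 g/mol, of which 224.680 g is Si.
So Si makes up 224.680/812.353 = 0.2766 of the mass, i.e. 27.66%.

27.66 weight percent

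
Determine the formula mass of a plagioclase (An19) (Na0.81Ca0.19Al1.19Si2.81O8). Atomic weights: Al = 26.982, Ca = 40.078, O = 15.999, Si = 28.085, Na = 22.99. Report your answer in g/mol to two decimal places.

265.26 g/mol

M = 0.81*22.99 + 0.19*40.078 + 1.19*26.982 + 2.81*28.085 + 8*15.999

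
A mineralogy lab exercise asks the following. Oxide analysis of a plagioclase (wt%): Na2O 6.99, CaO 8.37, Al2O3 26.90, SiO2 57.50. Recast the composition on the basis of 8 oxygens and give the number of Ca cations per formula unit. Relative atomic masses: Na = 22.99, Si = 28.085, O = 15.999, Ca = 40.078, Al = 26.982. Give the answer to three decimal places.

0.402 Ca apfu

Na2O (M=61.979): mol = 0.11278; Na = 0.22556, O = 0.11278.
CaO (M=56.077): mol = 0.14926; Ca = 0.14926, O = 0.14926.
Al2O3 (M=101.961): mol = 0.26383; Al = 0.52766, O = 0.79149.
SiO2 (M=60.083): mol = 0.95701; Si = 0.95701, O = 1.91402.
ΣO = 2.96755; factor = 8/ΣO = 2.69583.
Ca apfu = 0.14926 × 2.69583 = 0.402.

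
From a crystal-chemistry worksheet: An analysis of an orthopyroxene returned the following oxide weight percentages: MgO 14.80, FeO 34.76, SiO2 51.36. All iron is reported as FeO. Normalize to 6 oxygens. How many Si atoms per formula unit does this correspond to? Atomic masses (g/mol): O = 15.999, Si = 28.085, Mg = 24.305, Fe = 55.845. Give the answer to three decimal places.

MgO (M=40.304): mol = 0.36721; Mg = 0.36721, O = 0.36721.
FeO (M=71.844): mol = 0.48383; Fe = 0.48383, O = 0.48383.
SiO2 (M=60.083): mol = 0.85482; Si = 0.85482, O = 1.70964.
ΣO = 2.56068; factor = 6/ΣO = 2.34313.
Si apfu = 0.85482 × 2.34313 = 2.003.

2.003 Si apfu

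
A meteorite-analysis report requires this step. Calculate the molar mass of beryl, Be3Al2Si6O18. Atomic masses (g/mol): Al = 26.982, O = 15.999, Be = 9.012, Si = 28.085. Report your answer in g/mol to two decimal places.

The formula mass is the sum 3·9.012 + 2·26.982 + 6·28.085 + 18·15.999.

537.49 g/mol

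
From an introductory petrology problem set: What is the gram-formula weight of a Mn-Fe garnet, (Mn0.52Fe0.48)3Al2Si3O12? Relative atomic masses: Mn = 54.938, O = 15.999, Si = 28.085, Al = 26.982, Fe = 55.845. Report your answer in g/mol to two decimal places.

496.33 g/mol

Mn: 1.56 × 54.938 = 85.7033
Fe: 1.44 × 55.845 = 80.4168
Al: 2 × 26.982 = 53.9640
Si: 3 × 28.085 = 84.2550
O: 12 × 15.999 = 191.9880
Summing the contributions gives the formula mass.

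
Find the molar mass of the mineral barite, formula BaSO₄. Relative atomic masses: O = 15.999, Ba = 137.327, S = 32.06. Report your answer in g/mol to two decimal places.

Ba: 1 × 137.327 = 137.3270
S: 1 × 32.06 = 32.0600
O: 4 × 15.999 = 63.9960
Summing the contributions gives the formula mass.

233.38 g/mol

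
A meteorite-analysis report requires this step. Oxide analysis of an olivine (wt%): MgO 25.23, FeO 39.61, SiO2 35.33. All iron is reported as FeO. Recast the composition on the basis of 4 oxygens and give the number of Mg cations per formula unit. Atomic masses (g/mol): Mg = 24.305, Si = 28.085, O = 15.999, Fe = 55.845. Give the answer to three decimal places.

MgO: 25.23/40.304 = 0.62599 mol → 0.62599 mol Mg, 0.62599 mol O.
FeO: 39.61/71.844 = 0.55133 mol → 0.55133 mol Fe, 0.55133 mol O.
SiO2: 35.33/60.083 = 0.58802 mol → 0.58802 mol Si, 1.17604 mol O.
Total oxygen = 2.35336 mol. Normalization factor = 4/2.35336 = 1.69970.
Mg per 4 O = 0.62599 × 1.69970 = 1.064.

1.064 Mg apfu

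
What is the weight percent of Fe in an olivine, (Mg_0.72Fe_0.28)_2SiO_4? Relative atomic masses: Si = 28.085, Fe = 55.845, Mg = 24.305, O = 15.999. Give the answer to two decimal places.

Formula mass = 1.44×24.305 + 0.56×55.845 + 1×28.085 + 4×15.999 = 158.353 g/mol, of which 31.273 g is Fe.
So Fe makes up 31.273/158.353 = 0.1975 of the mass, i.e. 19.75%.

19.75 weight percent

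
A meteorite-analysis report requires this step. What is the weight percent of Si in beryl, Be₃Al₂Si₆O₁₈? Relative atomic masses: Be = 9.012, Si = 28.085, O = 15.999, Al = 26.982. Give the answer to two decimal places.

Molar mass of Be₃Al₂Si₆O₁₈: 3*9.012 + 2*26.982 + 6*28.085 + 18*15.999 = 537.492 g/mol.
Mass of Si per formula unit: 6 × 28.085 = 168.510 g.
Weight fraction Si = 168.510 / 537.492 = 0.3135.

31.35 wt%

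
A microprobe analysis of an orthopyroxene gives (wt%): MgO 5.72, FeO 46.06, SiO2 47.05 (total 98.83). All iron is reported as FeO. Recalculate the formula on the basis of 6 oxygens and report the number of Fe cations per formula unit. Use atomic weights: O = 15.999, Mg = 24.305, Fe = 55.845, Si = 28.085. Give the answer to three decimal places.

5.72 wt% MgO ÷ 40.304 g/mol = 0.14192 mol, giving 0.14192 Mg and 0.14192 O.
46.06 wt% FeO ÷ 71.844 g/mol = 0.64111 mol, giving 0.64111 Fe and 0.64111 O.
47.05 wt% SiO2 ÷ 60.083 g/mol = 0.78308 mol, giving 0.78308 Si and 1.56616 O.
Oxygen sums to 2.34919; scaling by 6/2.34919 = 2.55407 puts the formula on 6 O.
Fe: 0.64111 × 2.55407 = 1.637 atoms per formula unit.

1.637 Fe apfu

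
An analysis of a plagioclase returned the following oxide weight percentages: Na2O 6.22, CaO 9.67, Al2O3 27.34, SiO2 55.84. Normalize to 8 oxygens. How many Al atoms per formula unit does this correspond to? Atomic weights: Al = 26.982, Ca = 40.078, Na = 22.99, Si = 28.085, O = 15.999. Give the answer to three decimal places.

Na2O: 6.22/61.979 = 0.10036 mol → 0.20072 mol Na, 0.10036 mol O.
CaO: 9.67/56.077 = 0.17244 mol → 0.17244 mol Ca, 0.17244 mol O.
Al2O3: 27.34/101.961 = 0.26814 mol → 0.53628 mol Al, 0.80442 mol O.
SiO2: 55.84/60.083 = 0.92938 mol → 0.92938 mol Si, 1.85876 mol O.
Total oxygen = 2.93598 mol. Normalization factor = 8/2.93598 = 2.72481.
Al per 8 O = 0.53628 × 2.72481 = 1.461.

1.461 Al apfu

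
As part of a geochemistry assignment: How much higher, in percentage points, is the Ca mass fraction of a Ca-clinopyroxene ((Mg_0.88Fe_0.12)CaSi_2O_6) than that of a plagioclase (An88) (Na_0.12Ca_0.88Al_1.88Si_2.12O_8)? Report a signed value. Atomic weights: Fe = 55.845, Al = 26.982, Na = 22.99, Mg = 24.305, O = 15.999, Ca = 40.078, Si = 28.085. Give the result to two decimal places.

5.42 percentage points

M((Mg_0.88Fe_0.12)CaSi_2O_6) = 220.332 g/mol, so wt% Ca = 40.078/220.332 × 100 = 18.19%.
M(Na_0.12Ca_0.88Al_1.88Si_2.12O_8) = 276.286 g/mol, so wt% Ca = 35.269/276.286 × 100 = 12.77%.
18.19 − 12.77 = 5.42 pp.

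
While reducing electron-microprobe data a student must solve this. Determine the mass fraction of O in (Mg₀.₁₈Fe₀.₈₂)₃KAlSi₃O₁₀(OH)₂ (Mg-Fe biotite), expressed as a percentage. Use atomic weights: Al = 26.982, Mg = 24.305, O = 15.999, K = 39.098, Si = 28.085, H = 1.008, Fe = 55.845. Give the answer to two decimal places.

Molar mass of (Mg₀.₁₈Fe₀.₈₂)₃KAlSi₃O₁₀(OH)₂: 0.54*24.305 + 2.46*55.845 + 1*39.098 + 1*26.982 + 3*28.085 + 12*15.999 + 2*1.008 = 494.842 g/mol.
Mass of O per formula unit: 12 × 15.999 = 191.988 g.
Weight fraction O = 191.988 / 494.842 = 0.3880.

38.80 mass %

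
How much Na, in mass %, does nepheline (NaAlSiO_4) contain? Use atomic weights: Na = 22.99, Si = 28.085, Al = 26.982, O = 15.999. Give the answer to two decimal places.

16.18 mass %

M(NaAlSiO_4) = 142.053 g/mol.
Na contributes 1 × 22.99 = 22.990 g per mole.
22.990/142.053 = 0.1618 → 16.18%.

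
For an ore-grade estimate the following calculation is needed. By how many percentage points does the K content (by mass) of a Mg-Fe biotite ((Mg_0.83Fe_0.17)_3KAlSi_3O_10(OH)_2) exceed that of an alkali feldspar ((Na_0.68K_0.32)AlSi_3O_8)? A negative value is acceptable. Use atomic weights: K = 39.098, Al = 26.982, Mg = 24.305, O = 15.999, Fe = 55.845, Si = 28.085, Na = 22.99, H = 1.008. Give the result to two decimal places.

4.34 percentage points

K in (Mg_0.83Fe_0.17)_3KAlSi_3O_10(OH)_2: molar mass 433.339 g/mol; 1×39.098 = 39.098 g → 9.02 wt%.
K in (Na_0.68K_0.32)AlSi_3O_8: molar mass 267.374 g/mol; 0.32×39.098 = 12.511 g → 4.68 wt%.
Difference = 9.02 − 4.68 = 4.34 percentage points.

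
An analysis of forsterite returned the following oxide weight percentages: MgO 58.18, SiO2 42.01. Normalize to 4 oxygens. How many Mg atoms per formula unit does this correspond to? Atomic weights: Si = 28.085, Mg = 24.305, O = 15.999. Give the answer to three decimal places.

MgO (M=40.304): mol = 1.44353; Mg = 1.44353, O = 1.44353.
SiO2 (M=60.083): mol = 0.69920; Si = 0.69920, O = 1.39840.
ΣO = 2.84193; factor = 4/ΣO = 1.40749.
Mg apfu = 1.44353 × 1.40749 = 2.032.

2.032 Mg apfu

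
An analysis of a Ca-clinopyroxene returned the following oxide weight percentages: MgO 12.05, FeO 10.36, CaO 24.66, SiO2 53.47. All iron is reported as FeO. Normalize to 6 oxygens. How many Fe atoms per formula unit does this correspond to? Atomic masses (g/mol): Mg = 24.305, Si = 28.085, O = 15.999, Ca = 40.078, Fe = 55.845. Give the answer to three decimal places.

0.325 Fe apfu

12.05 wt% MgO ÷ 40.304 g/mol = 0.29898 mol, giving 0.29898 Mg and 0.29898 O.
10.36 wt% FeO ÷ 71.844 g/mol = 0.14420 mol, giving 0.14420 Fe and 0.14420 O.
24.66 wt% CaO ÷ 56.077 g/mol = 0.43975 mol, giving 0.43975 Ca and 0.43975 O.
53.47 wt% SiO2 ÷ 60.083 g/mol = 0.88994 mol, giving 0.88994 Si and 1.77988 O.
Oxygen sums to 2.66281; scaling by 6/2.66281 = 2.25326 puts the formula on 6 O.
Fe: 0.14420 × 2.25326 = 0.325 atoms per formula unit.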